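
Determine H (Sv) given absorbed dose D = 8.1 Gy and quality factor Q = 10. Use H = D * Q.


H = D * Q
H = 8.1 * 10
H = 81.000 Sv

81.000


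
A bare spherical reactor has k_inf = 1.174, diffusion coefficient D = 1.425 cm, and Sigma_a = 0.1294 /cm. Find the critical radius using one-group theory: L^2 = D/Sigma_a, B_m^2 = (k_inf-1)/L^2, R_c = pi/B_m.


L^2 = D / Sigma_a = 1.425 / 0.1294 = 11.01236 cm^2
B_m^2 = (k_inf - 1) / L^2 = (1.174 - 1) / 11.01236 = 0.01580043 /cm^2
For a bare sphere: B_g = pi/R, so R_c = pi / sqrt(B_m^2)
R_c = pi / sqrt(0.01580043) = 24.993 cm

24.993


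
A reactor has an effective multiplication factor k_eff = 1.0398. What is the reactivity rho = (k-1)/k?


rho = (k_eff - 1) / k_eff
rho = (1.0398 - 1) / 1.0398
rho = 0.038277

0.038277


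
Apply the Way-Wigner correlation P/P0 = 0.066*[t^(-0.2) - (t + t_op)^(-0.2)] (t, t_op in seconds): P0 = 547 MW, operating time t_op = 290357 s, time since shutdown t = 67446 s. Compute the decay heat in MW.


P/P0 = 0.066 * [t^(-0.2) - (t + t_op)^(-0.2)]
P/P0 = 0.066 * [67446^(-0.2) - (67446 + 290357)^(-0.2)]
P/P0 = 0.066 * [0.1081954 - 0.07749456] = 0.002026255
P = 547 * 0.002026255 = 1.1084 MW

1.1084


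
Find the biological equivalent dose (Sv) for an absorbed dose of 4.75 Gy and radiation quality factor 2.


H = D * Q
H = 4.75 * 2
H = 9.5000 Sv

9.5000


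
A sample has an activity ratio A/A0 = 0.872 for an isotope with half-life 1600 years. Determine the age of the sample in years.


lambda = ln(2) / t_half = ln(2) / 1600 = 4.332170e-04 /yr
t = -ln(A/A0) / lambda
t = -ln(0.872) / 4.332170e-04
t = 316.16 yr

316.16


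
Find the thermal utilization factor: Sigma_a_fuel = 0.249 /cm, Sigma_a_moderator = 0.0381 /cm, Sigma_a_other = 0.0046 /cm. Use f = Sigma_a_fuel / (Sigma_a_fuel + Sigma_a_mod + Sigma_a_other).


f = Sigma_a_fuel / (Sigma_a_fuel + Sigma_a_mod + Sigma_a_other)
f = 0.249 / (0.249 + 0.0381 + 0.0046)
f = 0.85362

0.85362


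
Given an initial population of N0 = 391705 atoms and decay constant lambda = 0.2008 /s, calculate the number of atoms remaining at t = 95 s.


N = N0 * exp(-lambda * t)
N = 391705 * exp(-0.2008 * 95)
N = 0.0020340

0.0020340


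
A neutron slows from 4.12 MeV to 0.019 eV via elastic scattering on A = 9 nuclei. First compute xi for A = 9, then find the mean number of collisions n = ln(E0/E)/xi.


xi = 1 + (A-1)^2/(2A)*ln((A-1)/(A+1)) = 0.2066007 (for A = 9)
n = ln(E0/E) / xi
n = ln(4.12e6 / 0.019) / 0.2066007
n = ln(2.168421e+08) / 0.2066007 = 92.907

92.907


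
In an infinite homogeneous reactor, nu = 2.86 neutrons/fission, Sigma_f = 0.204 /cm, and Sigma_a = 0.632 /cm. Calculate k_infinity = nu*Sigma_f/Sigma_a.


k_inf = nu * Sigma_f / Sigma_a
k_inf = 2.86 * 0.204 / 0.632
k_inf = 0.92316

0.92316


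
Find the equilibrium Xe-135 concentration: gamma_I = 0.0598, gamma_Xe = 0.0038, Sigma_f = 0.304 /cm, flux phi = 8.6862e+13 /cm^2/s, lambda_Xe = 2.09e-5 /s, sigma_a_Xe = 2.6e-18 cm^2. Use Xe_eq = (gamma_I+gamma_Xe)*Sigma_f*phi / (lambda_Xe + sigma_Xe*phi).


Xe_eq = (gamma_I + gamma_Xe) * Sigma_f * phi / (lambda_Xe + sigma_Xe * phi)
Numerator = (0.0598 + 0.0038) * 0.304 * 8.6862e+13 = 1.679425e+12
Denominator = 2.09e-5 + 2.6e-18 * 8.6862e+13 = 2.467412e-04
Xe_eq = 1.679425e+12 / 2.467412e-04 = 6.8064e+15 /cm^3

6.8064e+15


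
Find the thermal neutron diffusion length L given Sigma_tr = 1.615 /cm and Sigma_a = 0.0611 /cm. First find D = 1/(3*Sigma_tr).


D = 1 / (3 * Sigma_tr) = 1 / (3 * 1.615) = 0.2063983 cm
L = sqrt(D / Sigma_a)
L = sqrt(0.2063983 / 0.0611)
L = 1.8379 cm

1.8379


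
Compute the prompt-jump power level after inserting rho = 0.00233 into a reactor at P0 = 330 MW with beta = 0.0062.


P1/P0 = beta / (beta - rho)
P1/P0 = 0.0062 / (0.0062 - 0.00233) = 1.602067
P1 = 330 * 1.602067 = 528.68 MW

528.68


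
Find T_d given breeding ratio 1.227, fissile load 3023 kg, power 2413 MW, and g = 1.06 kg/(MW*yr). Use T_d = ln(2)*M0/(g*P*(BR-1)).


Breeding gain G = BR - 1 = 1.227 - 1 = 0.227
Fissile production rate = g * P * G = 1.06 * 2413 * 0.227 = 580.61606 kg/yr
T_d = ln(2) * M0 / (g * P * G)
T_d = ln(2) * 3023 / 580.61606 = 3.6089 yr

3.6089


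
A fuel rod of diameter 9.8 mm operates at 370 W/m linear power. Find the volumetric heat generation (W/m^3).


r = D / 2 / 1000 = 9.8 / 2 / 1000 = 0.0049 m
q''' = q' / (pi * r^2)
q''' = 370 / (pi * 0.0049^2)
q''' = 4.9052e+06 W/m^3

4.9052e+06


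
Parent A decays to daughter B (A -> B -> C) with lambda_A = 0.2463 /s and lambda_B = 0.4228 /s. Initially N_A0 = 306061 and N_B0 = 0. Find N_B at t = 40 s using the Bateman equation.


N_B(t) = lambda_A * N_A0 / (lambda_B - lambda_A) * [exp(-lambda_A*t) - exp(-lambda_B*t)]
exp(-0.2463*40) = 5.264180e-05; exp(-0.4228*40) = 4.520763e-08
N_B = 0.2463 * 306061 / (0.4228 - 0.2463) * (5.264180e-05 - 4.520763e-08)
N_B = 22.464

22.464


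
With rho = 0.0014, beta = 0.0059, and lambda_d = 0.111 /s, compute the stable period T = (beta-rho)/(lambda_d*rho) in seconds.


T = (beta - rho) / (lambda_d * rho)
T = (0.0059 - 0.0014) / (0.111 * 0.0014)
T = 28.958 s

28.958


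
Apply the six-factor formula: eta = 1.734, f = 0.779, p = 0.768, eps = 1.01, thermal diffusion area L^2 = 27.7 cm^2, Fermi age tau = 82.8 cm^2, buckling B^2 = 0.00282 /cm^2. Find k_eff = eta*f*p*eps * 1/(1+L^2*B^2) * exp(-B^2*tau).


k_inf = eta*f*p*eps = 1.734*0.779*0.768*1.01 = 1.047778
P_TNL = 1/(1 + L^2*B^2) = 1/(1 + 27.7*0.00282) = 0.9275457
P_FNL = exp(-B^2*tau) = exp(-0.00282*82.8) = 0.7917608
k_eff = k_inf * P_TNL * P_FNL = 1.047778 * 0.9275457 * 0.7917608
k_eff = 0.76948

0.76948


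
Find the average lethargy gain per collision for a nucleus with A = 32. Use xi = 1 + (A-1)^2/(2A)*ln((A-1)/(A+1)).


xi = 1 + (A-1)^2/(2A) * ln((A-1)/(A+1))
xi = 1 + (32-1)^2/(2*32) * ln((32-1)/(32 +1))
xi = 0.061218

0.061218


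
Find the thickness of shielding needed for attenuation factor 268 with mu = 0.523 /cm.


x = ln(factor) / mu
x = ln(268) / 0.523
x = 10.690 cm

10.690


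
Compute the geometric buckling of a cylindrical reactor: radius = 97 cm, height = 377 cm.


B^2 = (2.405/R)^2 + (pi/H)^2
B^2 = (2.405/97)^2 + (pi/377)^2
B^2 = 6.8417e-04 /cm^2

6.8417e-04


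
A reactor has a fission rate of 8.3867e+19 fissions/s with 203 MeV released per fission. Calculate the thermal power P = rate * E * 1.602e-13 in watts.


P = fission_rate * E_MeV * 1.602e-13
P = 8.3867e+19 * 203 * 1.602e-13
P = 2.7274e+09 W

2.7274e+09


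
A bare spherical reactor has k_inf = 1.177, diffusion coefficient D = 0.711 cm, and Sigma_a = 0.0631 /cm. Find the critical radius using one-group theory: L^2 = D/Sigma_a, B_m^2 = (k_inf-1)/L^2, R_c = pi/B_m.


L^2 = D / Sigma_a = 0.711 / 0.0631 = 11.26783 cm^2
B_m^2 = (k_inf - 1) / L^2 = (1.177 - 1) / 11.26783 = 0.01570844 /cm^2
For a bare sphere: B_g = pi/R, so R_c = pi / sqrt(B_m^2)
R_c = pi / sqrt(0.01570844) = 25.066 cm

25.066


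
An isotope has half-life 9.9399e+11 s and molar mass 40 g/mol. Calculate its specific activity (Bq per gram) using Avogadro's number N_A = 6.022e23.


lambda = ln(2) / t_half = ln(2) / 9.9399e+11 = 6.973382e-13 /s
SA = lambda * N_A / M
SA = 6.973382e-13 * 6.022e23 / 40
SA = 1.0498e+10 Bq/g

1.0498e+10


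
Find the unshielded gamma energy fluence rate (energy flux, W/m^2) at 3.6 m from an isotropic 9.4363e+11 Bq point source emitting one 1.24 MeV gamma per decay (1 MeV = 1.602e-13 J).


psi = A * E * 1.602e-13 / (4*pi*r^2)
psi = 9.4363e+11 * 1.24 * 1.602e-13 / (4*pi*3.6^2)
psi = 0.0011510 W/m^2

0.0011510


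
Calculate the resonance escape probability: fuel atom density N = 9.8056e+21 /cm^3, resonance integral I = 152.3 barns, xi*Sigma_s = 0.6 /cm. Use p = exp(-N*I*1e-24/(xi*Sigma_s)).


p = exp(-N * I * 1e-24 / (xi*Sigma_s))
p = exp(-9.8056e+21 * 152.3 * 1e-24 / 0.6)
p = 0.082994

0.082994


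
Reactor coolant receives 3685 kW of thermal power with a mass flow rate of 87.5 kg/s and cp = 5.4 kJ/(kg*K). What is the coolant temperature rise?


dT = Q / (m_dot * cp)
dT = 3685 / (87.5 * 5.4)
dT = 7.7989 C

7.7989


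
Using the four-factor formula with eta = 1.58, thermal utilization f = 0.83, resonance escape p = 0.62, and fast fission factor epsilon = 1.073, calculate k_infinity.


k_inf = eta * f * p * epsilon
k_inf = 1.58 * 0.83 * 0.62 * 1.073
k_inf = 0.87242

0.87242


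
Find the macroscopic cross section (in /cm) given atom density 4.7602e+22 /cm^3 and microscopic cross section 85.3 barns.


Sigma = N * sigma_barns * 1e-24
Sigma = 4.7602e+22 * 85.3 * 1e-24
Sigma = 4.0605 /cm

4.0605


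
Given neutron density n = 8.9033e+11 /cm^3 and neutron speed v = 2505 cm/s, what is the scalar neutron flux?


phi = n * v
phi = 8.9033e+11 * 2505
phi = 2.2303e+15 /cm^2/s

2.2303e+15


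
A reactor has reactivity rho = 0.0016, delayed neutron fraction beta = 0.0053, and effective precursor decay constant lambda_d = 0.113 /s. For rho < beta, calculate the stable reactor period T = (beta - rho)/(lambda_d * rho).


T = (beta - rho) / (lambda_d * rho)
T = (0.0053 - 0.0016) / (0.113 * 0.0016)
T = 20.465 s

20.465


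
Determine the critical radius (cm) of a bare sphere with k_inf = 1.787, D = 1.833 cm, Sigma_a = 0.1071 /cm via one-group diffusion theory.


L^2 = D / Sigma_a = 1.833 / 0.1071 = 17.11485 cm^2
B_m^2 = (k_inf - 1) / L^2 = (1.787 - 1) / 17.11485 = 0.04598346 /cm^2
For a bare sphere: B_g = pi/R, so R_c = pi / sqrt(B_m^2)
R_c = pi / sqrt(0.04598346) = 14.650 cm

14.650


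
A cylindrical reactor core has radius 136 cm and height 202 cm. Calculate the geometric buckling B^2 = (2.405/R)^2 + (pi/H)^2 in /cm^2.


B^2 = (2.405/R)^2 + (pi/H)^2
B^2 = (2.405/136)^2 + (pi/202)^2
B^2 = 5.5460e-04 /cm^2

5.5460e-04


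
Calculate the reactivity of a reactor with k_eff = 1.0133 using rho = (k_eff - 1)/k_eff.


rho = (k_eff - 1) / k_eff
rho = (1.0133 - 1) / 1.0133
rho = 0.013125

0.013125


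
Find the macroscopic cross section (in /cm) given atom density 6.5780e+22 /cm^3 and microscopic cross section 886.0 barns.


Sigma = N * sigma_barns * 1e-24
Sigma = 6.5780e+22 * 886.0 * 1e-24
Sigma = 58.281 /cm

58.281


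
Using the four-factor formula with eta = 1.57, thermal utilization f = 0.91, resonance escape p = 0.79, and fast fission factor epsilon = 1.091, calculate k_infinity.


k_inf = eta * f * p * epsilon
k_inf = 1.57 * 0.91 * 0.79 * 1.091
k_inf = 1.2314

1.2314


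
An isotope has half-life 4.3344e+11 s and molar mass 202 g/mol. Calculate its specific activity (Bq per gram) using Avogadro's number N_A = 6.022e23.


lambda = ln(2) / t_half = ln(2) / 4.3344e+11 = 1.599177e-12 /s
SA = lambda * N_A / M
SA = 1.599177e-12 * 6.022e23 / 202
SA = 4.7674e+09 Bq/g

4.7674e+09


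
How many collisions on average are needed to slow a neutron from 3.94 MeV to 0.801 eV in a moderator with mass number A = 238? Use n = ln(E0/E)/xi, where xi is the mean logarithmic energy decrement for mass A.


xi = 1 + (A-1)^2/(2A)*ln((A-1)/(A+1)) = 0.008379872 (for A = 238)
n = ln(E0/E) / xi
n = ln(3.94e6 / 0.801) / 0.008379872
n = ln(4.918851e+06) / 0.008379872 = 1838.8

1838.8


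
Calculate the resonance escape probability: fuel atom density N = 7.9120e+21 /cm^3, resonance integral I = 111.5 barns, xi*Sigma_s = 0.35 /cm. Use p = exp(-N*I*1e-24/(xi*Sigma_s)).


p = exp(-N * I * 1e-24 / (xi*Sigma_s))
p = exp(-7.9120e+21 * 111.5 * 1e-24 / 0.35)
p = 0.080416

0.080416


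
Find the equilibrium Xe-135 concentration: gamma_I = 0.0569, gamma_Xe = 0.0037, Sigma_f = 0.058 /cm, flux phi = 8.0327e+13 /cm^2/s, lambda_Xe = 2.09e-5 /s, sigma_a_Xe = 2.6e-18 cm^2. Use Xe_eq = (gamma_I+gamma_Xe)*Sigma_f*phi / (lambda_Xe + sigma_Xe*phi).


Xe_eq = (gamma_I + gamma_Xe) * Sigma_f * phi / (lambda_Xe + sigma_Xe * phi)
Numerator = (0.0569 + 0.0037) * 0.058 * 8.0327e+13 = 2.823333e+11
Denominator = 2.09e-5 + 2.6e-18 * 8.0327e+13 = 2.297502e-04
Xe_eq = 2.823333e+11 / 2.297502e-04 = 1.2289e+15 /cm^3

1.2289e+15


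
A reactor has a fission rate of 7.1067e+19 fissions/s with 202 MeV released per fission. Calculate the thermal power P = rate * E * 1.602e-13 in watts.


P = fission_rate * E_MeV * 1.602e-13
P = 7.1067e+19 * 202 * 1.602e-13
P = 2.2998e+09 W

2.2998e+09


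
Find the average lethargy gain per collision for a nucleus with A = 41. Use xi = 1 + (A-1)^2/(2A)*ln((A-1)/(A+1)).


xi = 1 + (A-1)^2/(2A) * ln((A-1)/(A+1))
xi = 1 + (41-1)^2/(2*41) * ln((41-1)/(41 +1))
xi = 0.047997

0.047997


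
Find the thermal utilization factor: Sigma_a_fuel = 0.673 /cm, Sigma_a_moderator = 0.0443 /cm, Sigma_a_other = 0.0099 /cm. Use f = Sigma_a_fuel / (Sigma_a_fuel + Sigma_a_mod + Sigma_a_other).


f = Sigma_a_fuel / (Sigma_a_fuel + Sigma_a_mod + Sigma_a_other)
f = 0.673 / (0.673 + 0.0443 + 0.0099)
f = 0.92547

0.92547


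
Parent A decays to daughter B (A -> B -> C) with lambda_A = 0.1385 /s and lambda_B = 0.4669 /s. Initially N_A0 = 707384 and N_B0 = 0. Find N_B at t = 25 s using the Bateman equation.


N_B(t) = lambda_A * N_A0 / (lambda_B - lambda_A) * [exp(-lambda_A*t) - exp(-lambda_B*t)]
exp(-0.1385*25) = 0.03135129; exp(-0.4669*25) = 8.525064e-06
N_B = 0.1385 * 707384 / (0.4669 - 0.1385) * (0.03135129 - 8.525064e-06)
N_B = 9350.6

9350.6


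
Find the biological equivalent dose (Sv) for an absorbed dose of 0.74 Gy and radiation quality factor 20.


H = D * Q
H = 0.74 * 20
H = 14.800 Sv

14.800


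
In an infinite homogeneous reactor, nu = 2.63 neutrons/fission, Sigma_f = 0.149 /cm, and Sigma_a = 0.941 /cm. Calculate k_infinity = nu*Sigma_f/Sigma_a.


k_inf = nu * Sigma_f / Sigma_a
k_inf = 2.63 * 0.149 / 0.941
k_inf = 0.41644

0.41644


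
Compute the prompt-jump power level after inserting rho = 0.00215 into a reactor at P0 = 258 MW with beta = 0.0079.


P1/P0 = beta / (beta - rho)
P1/P0 = 0.0079 / (0.0079 - 0.00215) = 1.373913
P1 = 258 * 1.373913 = 354.47 MW

354.47


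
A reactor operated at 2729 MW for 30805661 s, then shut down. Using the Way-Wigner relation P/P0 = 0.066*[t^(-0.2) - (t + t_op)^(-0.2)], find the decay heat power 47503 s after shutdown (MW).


P/P0 = 0.066 * [t^(-0.2) - (t + t_op)^(-0.2)]
P/P0 = 0.066 * [47503^(-0.2) - (47503 + 30805661)^(-0.2)]
P/P0 = 0.066 * [0.1160528 - 0.03177899] = 0.005562071
P = 2729 * 0.005562071 = 15.179 MW

15.179


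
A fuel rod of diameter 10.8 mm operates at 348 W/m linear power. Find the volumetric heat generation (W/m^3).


r = D / 2 / 1000 = 10.8 / 2 / 1000 = 0.0054 m
q''' = q' / (pi * r^2)
q''' = 348 / (pi * 0.0054^2)
q''' = 3.7988e+06 W/m^3

3.7988e+06


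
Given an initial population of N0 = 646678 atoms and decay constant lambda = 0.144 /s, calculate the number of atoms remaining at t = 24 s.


N = N0 * exp(-lambda * t)
N = 646678 * exp(-0.144 * 24)
N = 20406

20406


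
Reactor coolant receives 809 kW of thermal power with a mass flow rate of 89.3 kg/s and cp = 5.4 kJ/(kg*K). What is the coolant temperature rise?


dT = Q / (m_dot * cp)
dT = 809 / (89.3 * 5.4)
dT = 1.6777 C

1.6777


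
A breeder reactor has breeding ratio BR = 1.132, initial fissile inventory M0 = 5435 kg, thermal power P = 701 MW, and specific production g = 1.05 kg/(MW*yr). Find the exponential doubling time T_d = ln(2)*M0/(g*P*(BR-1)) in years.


Breeding gain G = BR - 1 = 1.132 - 1 = 0.132
Fissile production rate = g * P * G = 1.05 * 701 * 0.132 = 97.1586 kg/yr
T_d = ln(2) * M0 / (g * P * G)
T_d = ln(2) * 5435 / 97.1586 = 38.774 yr

38.774


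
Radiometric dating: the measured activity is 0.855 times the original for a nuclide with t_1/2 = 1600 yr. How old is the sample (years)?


lambda = ln(2) / t_half = ln(2) / 1600 = 4.332170e-04 /yr
t = -ln(A/A0) / lambda
t = -ln(0.855) / 4.332170e-04
t = 361.61 yr

361.61


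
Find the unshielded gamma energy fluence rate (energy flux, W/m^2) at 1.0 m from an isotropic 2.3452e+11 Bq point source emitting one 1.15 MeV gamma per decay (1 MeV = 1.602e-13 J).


psi = A * E * 1.602e-13 / (4*pi*r^2)
psi = 2.3452e+11 * 1.15 * 1.602e-13 / (4*pi*1.0^2)
psi = 0.0034382 W/m^2

0.0034382


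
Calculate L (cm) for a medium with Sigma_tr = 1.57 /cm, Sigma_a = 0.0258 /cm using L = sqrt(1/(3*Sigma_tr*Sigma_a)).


D = 1 / (3 * Sigma_tr) = 1 / (3 * 1.57) = 0.2123142 cm
L = sqrt(D / Sigma_a)
L = sqrt(0.2123142 / 0.0258)
L = 2.8687 cm

2.8687


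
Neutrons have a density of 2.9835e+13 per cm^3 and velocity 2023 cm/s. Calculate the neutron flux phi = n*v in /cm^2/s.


phi = n * v
phi = 2.9835e+13 * 2023
phi = 6.0356e+16 /cm^2/s

6.0356e+16


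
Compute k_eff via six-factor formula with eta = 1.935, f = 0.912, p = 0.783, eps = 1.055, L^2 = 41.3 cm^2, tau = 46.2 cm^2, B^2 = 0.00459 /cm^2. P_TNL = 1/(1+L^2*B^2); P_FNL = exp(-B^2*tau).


k_inf = eta*f*p*eps = 1.935*0.912*0.783*1.055 = 1.457773
P_TNL = 1/(1 + L^2*B^2) = 1/(1 + 41.3*0.00459) = 0.8406420
P_FNL = exp(-B^2*tau) = exp(-0.00459*46.2) = 0.8089178
k_eff = k_inf * P_TNL * P_FNL = 1.457773 * 0.8406420 * 0.8089178
k_eff = 0.99130

0.99130


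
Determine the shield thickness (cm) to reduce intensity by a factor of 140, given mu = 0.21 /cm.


x = ln(factor) / mu
x = ln(140) / 0.21
x = 23.532 cm

23.532


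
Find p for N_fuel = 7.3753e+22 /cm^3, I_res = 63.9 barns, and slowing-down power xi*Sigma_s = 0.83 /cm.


p = exp(-N * I * 1e-24 / (xi*Sigma_s))
p = exp(-7.3753e+22 * 63.9 * 1e-24 / 0.83)
p = 0.0034201

0.0034201


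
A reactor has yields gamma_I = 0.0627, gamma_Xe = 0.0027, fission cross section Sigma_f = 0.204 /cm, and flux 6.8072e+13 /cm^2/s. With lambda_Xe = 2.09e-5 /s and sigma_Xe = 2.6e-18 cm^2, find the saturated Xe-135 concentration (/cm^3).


Xe_eq = (gamma_I + gamma_Xe) * Sigma_f * phi / (lambda_Xe + sigma_Xe * phi)
Numerator = (0.0627 + 0.0027) * 0.204 * 6.8072e+13 = 9.081894e+11
Denominator = 2.09e-5 + 2.6e-18 * 6.8072e+13 = 1.978872e-04
Xe_eq = 9.081894e+11 / 1.978872e-04 = 4.5894e+15 /cm^3

4.5894e+15


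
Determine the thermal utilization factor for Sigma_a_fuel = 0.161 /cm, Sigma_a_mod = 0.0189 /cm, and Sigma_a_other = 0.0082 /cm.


f = Sigma_a_fuel / (Sigma_a_fuel + Sigma_a_mod + Sigma_a_other)
f = 0.161 / (0.161 + 0.0189 + 0.0082)
f = 0.85593

0.85593


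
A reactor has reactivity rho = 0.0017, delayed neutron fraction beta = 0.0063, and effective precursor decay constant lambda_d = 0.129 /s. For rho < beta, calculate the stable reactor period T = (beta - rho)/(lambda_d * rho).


T = (beta - rho) / (lambda_d * rho)
T = (0.0063 - 0.0017) / (0.129 * 0.0017)
T = 20.976 s

20.976


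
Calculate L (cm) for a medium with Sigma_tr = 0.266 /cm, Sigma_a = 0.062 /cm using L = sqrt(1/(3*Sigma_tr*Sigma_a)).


D = 1 / (3 * Sigma_tr) = 1 / (3 * 0.266) = 1.253133 cm
L = sqrt(D / Sigma_a)
L = sqrt(1.253133 / 0.062)
L = 4.4958 cm

4.4958


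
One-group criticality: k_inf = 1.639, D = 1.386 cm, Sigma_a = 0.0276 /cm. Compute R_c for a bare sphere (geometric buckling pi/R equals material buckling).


L^2 = D / Sigma_a = 1.386 / 0.0276 = 50.21739 cm^2
B_m^2 = (k_inf - 1) / L^2 = (1.639 - 1) / 50.21739 = 0.01272468 /cm^2
For a bare sphere: B_g = pi/R, so R_c = pi / sqrt(B_m^2)
R_c = pi / sqrt(0.01272468) = 27.850 cm

27.850


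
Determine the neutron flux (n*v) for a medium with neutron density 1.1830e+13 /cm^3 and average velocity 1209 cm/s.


phi = n * v
phi = 1.1830e+13 * 1209
phi = 1.4302e+16 /cm^2/s

1.4302e+16


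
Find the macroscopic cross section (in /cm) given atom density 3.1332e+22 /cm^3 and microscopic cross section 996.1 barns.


Sigma = N * sigma_barns * 1e-24
Sigma = 3.1332e+22 * 996.1 * 1e-24
Sigma = 31.210 /cm

31.210


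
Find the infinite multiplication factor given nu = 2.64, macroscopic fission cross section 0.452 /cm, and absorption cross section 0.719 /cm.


k_inf = nu * Sigma_f / Sigma_a
k_inf = 2.64 * 0.452 / 0.719
k_inf = 1.6596

1.6596


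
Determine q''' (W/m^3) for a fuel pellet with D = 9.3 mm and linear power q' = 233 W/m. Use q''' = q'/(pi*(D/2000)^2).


r = D / 2 / 1000 = 9.3 / 2 / 1000 = 0.00465 m
q''' = q' / (pi * r^2)
q''' = 233 / (pi * 0.00465^2)
q''' = 3.4300e+06 W/m^3

3.4300e+06


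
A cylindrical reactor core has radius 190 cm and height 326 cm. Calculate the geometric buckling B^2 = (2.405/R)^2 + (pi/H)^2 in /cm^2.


B^2 = (2.405/R)^2 + (pi/H)^2
B^2 = (2.405/190)^2 + (pi/326)^2
B^2 = 2.5309e-04 /cm^2

2.5309e-04


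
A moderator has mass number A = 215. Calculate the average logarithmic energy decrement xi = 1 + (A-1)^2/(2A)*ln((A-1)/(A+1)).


xi = 1 + (A-1)^2/(2A) * ln((A-1)/(A+1))
xi = 1 + (215-1)^2/(2*215) * ln((215-1)/(215 +1))
xi = 0.0092735

0.0092735


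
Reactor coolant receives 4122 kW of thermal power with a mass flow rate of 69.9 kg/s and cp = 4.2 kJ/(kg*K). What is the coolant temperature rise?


dT = Q / (m_dot * cp)
dT = 4122 / (69.9 * 4.2)
dT = 14.040 C

14.040


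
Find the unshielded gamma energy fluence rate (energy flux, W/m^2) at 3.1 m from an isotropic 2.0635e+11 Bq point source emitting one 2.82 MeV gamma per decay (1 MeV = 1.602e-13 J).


psi = A * E * 1.602e-13 / (4*pi*r^2)
psi = 2.0635e+11 * 2.82 * 1.602e-13 / (4*pi*3.1^2)
psi = 7.7194e-04 W/m^2

7.7194e-04


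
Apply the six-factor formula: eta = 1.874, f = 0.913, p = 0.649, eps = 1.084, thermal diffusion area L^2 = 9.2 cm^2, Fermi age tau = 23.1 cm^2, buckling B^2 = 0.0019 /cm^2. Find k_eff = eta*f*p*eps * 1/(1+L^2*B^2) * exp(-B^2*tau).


k_inf = eta*f*p*eps = 1.874*0.913*0.649*1.084 = 1.203689
P_TNL = 1/(1 + L^2*B^2) = 1/(1 + 9.2*0.0019) = 0.9828203
P_FNL = exp(-B^2*tau) = exp(-0.0019*23.1) = 0.9570592
k_eff = k_inf * P_TNL * P_FNL = 1.203689 * 0.9828203 * 0.9570592
k_eff = 1.1322

1.1322


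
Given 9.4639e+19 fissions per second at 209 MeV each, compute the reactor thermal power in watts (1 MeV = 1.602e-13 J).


P = fission_rate * E_MeV * 1.602e-13
P = 9.4639e+19 * 209 * 1.602e-13
P = 3.1687e+09 W

3.1687e+09


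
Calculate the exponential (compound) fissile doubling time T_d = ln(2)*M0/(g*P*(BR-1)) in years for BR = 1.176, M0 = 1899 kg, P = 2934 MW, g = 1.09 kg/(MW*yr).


Breeding gain G = BR - 1 = 1.176 - 1 = 0.176
Fissile production rate = g * P * G = 1.09 * 2934 * 0.176 = 562.85856 kg/yr
T_d = ln(2) * M0 / (g * P * G)
T_d = ln(2) * 1899 / 562.85856 = 2.3386 yr

2.3386


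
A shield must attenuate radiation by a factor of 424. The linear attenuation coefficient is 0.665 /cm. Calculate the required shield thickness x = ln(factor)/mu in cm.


x = ln(factor) / mu
x = ln(424) / 0.665
x = 9.0973 cm

9.0973


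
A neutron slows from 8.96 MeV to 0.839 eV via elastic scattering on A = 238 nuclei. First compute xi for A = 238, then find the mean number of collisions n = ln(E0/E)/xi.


xi = 1 + (A-1)^2/(2A)*ln((A-1)/(A+1)) = 0.008379872 (for A = 238)
n = ln(E0/E) / xi
n = ln(8.96e6 / 0.839) / 0.008379872
n = ln(1.067938e+07) / 0.008379872 = 1931.3

1931.3


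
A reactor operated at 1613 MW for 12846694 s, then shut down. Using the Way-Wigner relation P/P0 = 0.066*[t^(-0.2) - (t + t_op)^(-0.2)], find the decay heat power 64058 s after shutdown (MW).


P/P0 = 0.066 * [t^(-0.2) - (t + t_op)^(-0.2)]
P/P0 = 0.066 * [64058^(-0.2) - (64058 + 12846694)^(-0.2)]
P/P0 = 0.066 * [0.1093164 - 0.03782768] = 0.004718256
P = 1613 * 0.004718256 = 7.6105 MW

7.6105


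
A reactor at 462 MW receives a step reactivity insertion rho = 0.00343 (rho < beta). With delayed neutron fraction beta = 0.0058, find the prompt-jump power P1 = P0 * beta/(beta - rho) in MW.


P1/P0 = beta / (beta - rho)
P1/P0 = 0.0058 / (0.0058 - 0.00343) = 2.447257
P1 = 462 * 2.447257 = 1130.6 MW

1130.6


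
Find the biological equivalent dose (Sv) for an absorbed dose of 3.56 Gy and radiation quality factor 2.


H = D * Q
H = 3.56 * 2
H = 7.1200 Sv

7.1200


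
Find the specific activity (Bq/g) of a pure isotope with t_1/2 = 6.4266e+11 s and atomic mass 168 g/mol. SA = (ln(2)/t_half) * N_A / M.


lambda = ln(2) / t_half = ln(2) / 6.4266e+11 = 1.078560e-12 /s
SA = lambda * N_A / M
SA = 1.078560e-12 * 6.022e23 / 168
SA = 3.8661e+09 Bq/g

3.8661e+09


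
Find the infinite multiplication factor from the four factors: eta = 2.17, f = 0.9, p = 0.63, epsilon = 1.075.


k_inf = eta * f * p * epsilon
k_inf = 2.17 * 0.9 * 0.63 * 1.075
k_inf = 1.3227

1.3227


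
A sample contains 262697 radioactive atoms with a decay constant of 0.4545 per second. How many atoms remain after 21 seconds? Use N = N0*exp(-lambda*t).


N = N0 * exp(-lambda * t)
N = 262697 * exp(-0.4545 * 21)
N = 18.808

18.808


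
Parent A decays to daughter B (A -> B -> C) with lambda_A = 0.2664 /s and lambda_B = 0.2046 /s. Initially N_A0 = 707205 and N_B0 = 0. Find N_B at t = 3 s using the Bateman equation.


N_B(t) = lambda_A * N_A0 / (lambda_B - lambda_A) * [exp(-lambda_A*t) - exp(-lambda_B*t)]
exp(-0.2664*3) = 0.4496886; exp(-0.2046*3) = 0.5412901
N_B = 0.2664 * 707205 / (0.2046 - 0.2664) * (0.4496886 - 0.5412901)
N_B = 279250

279250


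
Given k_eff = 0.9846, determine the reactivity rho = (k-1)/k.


rho = (k_eff - 1) / k_eff
rho = (0.9846 - 1) / 0.9846
rho = -0.015641

-0.015641


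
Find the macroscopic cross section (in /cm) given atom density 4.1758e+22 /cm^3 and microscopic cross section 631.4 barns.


Sigma = N * sigma_barns * 1e-24
Sigma = 4.1758e+22 * 631.4 * 1e-24
Sigma = 26.366 /cm

26.366


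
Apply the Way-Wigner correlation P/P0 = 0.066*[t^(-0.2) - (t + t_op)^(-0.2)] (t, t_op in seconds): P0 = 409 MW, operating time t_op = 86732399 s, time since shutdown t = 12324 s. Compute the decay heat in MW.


P/P0 = 0.066 * [t^(-0.2) - (t + t_op)^(-0.2)]
P/P0 = 0.066 * [12324^(-0.2) - (12324 + 86732399)^(-0.2)]
P/P0 = 0.066 * [0.1520021 - 0.02584350] = 0.008326468
P = 409 * 0.008326468 = 3.4055 MW

3.4055


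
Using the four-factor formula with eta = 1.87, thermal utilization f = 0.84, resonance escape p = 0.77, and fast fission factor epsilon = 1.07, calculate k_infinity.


k_inf = eta * f * p * epsilon
k_inf = 1.87 * 0.84 * 0.77 * 1.07
k_inf = 1.2942

1.2942


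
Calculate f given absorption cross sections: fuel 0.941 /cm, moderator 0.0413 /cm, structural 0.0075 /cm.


f = Sigma_a_fuel / (Sigma_a_fuel + Sigma_a_mod + Sigma_a_other)
f = 0.941 / (0.941 + 0.0413 + 0.0075)
f = 0.95070

0.95070


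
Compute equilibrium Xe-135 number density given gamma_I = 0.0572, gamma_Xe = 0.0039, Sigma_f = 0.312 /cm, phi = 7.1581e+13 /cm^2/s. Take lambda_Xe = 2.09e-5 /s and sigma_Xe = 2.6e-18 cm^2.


Xe_eq = (gamma_I + gamma_Xe) * Sigma_f * phi / (lambda_Xe + sigma_Xe * phi)
Numerator = (0.0572 + 0.0039) * 0.312 * 7.1581e+13 = 1.364563e+12
Denominator = 2.09e-5 + 2.6e-18 * 7.1581e+13 = 2.070106e-04
Xe_eq = 1.364563e+12 / 2.070106e-04 = 6.5918e+15 /cm^3

6.5918e+15


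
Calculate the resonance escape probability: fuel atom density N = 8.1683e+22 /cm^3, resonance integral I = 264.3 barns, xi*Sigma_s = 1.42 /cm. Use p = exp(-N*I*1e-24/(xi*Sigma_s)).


p = exp(-N * I * 1e-24 / (xi*Sigma_s))
p = exp(-8.1683e+22 * 264.3 * 1e-24 / 1.42)
p = 2.4960e-07

2.4960e-07


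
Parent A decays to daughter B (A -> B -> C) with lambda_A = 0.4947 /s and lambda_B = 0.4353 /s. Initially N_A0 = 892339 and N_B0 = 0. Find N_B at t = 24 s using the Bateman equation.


N_B(t) = lambda_A * N_A0 / (lambda_B - lambda_A) * [exp(-lambda_A*t) - exp(-lambda_B*t)]
exp(-0.4947*24) = 6.977639e-06; exp(-0.4353*24) = 2.902944e-05
N_B = 0.4947 * 892339 / (0.4353 - 0.4947) * (6.977639e-06 - 2.902944e-05)
N_B = 163.88

163.88


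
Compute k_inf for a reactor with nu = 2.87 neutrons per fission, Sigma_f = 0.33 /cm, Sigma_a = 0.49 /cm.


k_inf = nu * Sigma_f / Sigma_a
k_inf = 2.87 * 0.33 / 0.49
k_inf = 1.9329

1.9329


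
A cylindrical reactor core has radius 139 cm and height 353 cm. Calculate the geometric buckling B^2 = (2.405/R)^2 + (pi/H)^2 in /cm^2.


B^2 = (2.405/R)^2 + (pi/H)^2
B^2 = (2.405/139)^2 + (pi/353)^2
B^2 = 3.7857e-04 /cm^2

3.7857e-04


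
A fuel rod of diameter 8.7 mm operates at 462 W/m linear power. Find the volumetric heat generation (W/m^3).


r = D / 2 / 1000 = 8.7 / 2 / 1000 = 0.00435 m
q''' = q' / (pi * r^2)
q''' = 462 / (pi * 0.00435^2)
q''' = 7.7717e+06 W/m^3

7.7717e+06


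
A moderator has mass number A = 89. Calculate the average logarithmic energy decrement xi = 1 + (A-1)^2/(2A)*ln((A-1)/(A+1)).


xi = 1 + (A-1)^2/(2A) * ln((A-1)/(A+1))
xi = 1 + (89-1)^2/(2*89) * ln((89-1)/(89 +1))
xi = 0.022305

0.022305


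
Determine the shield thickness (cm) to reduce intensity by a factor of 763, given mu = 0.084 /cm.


x = ln(factor) / mu
x = ln(763) / 0.084
x = 79.015 cm

79.015


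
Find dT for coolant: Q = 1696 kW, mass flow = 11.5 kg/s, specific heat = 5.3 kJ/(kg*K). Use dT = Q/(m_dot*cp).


dT = Q / (m_dot * cp)
dT = 1696 / (11.5 * 5.3)
dT = 27.826 C

27.826


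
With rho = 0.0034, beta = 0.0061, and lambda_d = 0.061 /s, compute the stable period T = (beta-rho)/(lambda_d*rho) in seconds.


T = (beta - rho) / (lambda_d * rho)
T = (0.0061 - 0.0034) / (0.061 * 0.0034)
T = 13.018 s

13.018


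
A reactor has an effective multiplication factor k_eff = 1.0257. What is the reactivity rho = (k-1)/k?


rho = (k_eff - 1) / k_eff
rho = (1.0257 - 1) / 1.0257
rho = 0.025056

0.025056


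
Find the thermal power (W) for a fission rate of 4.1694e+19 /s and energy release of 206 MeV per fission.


P = fission_rate * E_MeV * 1.602e-13
P = 4.1694e+19 * 206 * 1.602e-13
P = 1.3760e+09 W

1.3760e+09


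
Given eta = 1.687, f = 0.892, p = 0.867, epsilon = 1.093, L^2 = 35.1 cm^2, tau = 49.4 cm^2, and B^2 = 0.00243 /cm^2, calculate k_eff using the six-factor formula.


k_inf = eta*f*p*eps = 1.687*0.892*0.867*1.093 = 1.425999
P_TNL = 1/(1 + L^2*B^2) = 1/(1 + 35.1*0.00243) = 0.9214102
P_FNL = exp(-B^2*tau) = exp(-0.00243*49.4) = 0.8868832
k_eff = k_inf * P_TNL * P_FNL = 1.425999 * 0.9214102 * 0.8868832
k_eff = 1.1653

1.1653


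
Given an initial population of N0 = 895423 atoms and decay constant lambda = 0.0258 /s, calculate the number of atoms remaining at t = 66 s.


N = N0 * exp(-lambda * t)
N = 895423 * exp(-0.0258 * 66)
N = 163122

163122


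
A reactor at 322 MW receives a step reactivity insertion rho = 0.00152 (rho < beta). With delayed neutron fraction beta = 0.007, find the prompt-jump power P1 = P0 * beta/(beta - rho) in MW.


P1/P0 = beta / (beta - rho)
P1/P0 = 0.007 / (0.007 - 0.00152) = 1.277372
P1 = 322 * 1.277372 = 411.31 MW

411.31


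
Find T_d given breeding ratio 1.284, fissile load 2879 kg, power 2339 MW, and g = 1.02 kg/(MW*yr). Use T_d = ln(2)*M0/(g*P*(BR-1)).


Breeding gain G = BR - 1 = 1.284 - 1 = 0.284
Fissile production rate = g * P * G = 1.02 * 2339 * 0.284 = 677.56152 kg/yr
T_d = ln(2) * M0 / (g * P * G)
T_d = ln(2) * 2879 / 677.56152 = 2.9452 yr

2.9452


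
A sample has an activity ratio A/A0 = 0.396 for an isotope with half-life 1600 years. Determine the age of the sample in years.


lambda = ln(2) / t_half = ln(2) / 1600 = 4.332170e-04 /yr
t = -ln(A/A0) / lambda
t = -ln(0.396) / 4.332170e-04
t = 2138.3 yr

2138.3


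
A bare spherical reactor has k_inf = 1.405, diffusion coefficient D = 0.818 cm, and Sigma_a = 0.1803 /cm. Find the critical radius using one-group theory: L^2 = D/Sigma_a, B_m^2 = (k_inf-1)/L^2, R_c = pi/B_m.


L^2 = D / Sigma_a = 0.818 / 0.1803 = 4.536883 cm^2
B_m^2 = (k_inf - 1) / L^2 = (1.405 - 1) / 4.536883 = 0.08926834 /cm^2
For a bare sphere: B_g = pi/R, so R_c = pi / sqrt(B_m^2)
R_c = pi / sqrt(0.08926834) = 10.515 cm

10.515


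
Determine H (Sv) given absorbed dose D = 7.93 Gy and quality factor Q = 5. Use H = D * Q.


H = D * Q
H = 7.93 * 5
H = 39.650 Sv

39.650


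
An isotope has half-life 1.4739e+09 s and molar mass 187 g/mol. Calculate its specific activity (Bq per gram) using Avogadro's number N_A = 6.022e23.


lambda = ln(2) / t_half = ln(2) / 1.4739e+09 = 4.702810e-10 /s
SA = lambda * N_A / M
SA = 4.702810e-10 * 6.022e23 / 187
SA = 1.5145e+12 Bq/g

1.5145e+12


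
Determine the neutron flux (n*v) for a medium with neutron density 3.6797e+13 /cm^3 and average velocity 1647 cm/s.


phi = n * v
phi = 3.6797e+13 * 1647
phi = 6.0605e+16 /cm^2/s

6.0605e+16


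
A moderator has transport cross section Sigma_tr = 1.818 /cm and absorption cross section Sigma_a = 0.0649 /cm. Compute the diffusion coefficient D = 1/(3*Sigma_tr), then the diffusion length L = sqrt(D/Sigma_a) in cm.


D = 1 / (3 * Sigma_tr) = 1 / (3 * 1.818) = 0.1833517 cm
L = sqrt(D / Sigma_a)
L = sqrt(0.1833517 / 0.0649)
L = 1.6808 cm

1.6808


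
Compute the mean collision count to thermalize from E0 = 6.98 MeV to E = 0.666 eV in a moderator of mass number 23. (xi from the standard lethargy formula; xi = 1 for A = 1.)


xi = 1 + (A-1)^2/(2A)*ln((A-1)/(A+1)) = 0.08448899 (for A = 23)
n = ln(E0/E) / xi
n = ln(6.98e6 / 0.666) / 0.08448899
n = ln(1.048048e+07) / 0.08448899 = 191.33

191.33


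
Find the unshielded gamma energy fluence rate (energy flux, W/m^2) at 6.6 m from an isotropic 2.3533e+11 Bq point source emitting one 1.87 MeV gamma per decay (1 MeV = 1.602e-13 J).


psi = A * E * 1.602e-13 / (4*pi*r^2)
psi = 2.3533e+11 * 1.87 * 1.602e-13 / (4*pi*6.6^2)
psi = 1.2879e-04 W/m^2

1.2879e-04


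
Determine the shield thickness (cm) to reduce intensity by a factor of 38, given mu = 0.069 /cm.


x = ln(factor) / mu
x = ln(38) / 0.069
x = 52.719 cm

52.719


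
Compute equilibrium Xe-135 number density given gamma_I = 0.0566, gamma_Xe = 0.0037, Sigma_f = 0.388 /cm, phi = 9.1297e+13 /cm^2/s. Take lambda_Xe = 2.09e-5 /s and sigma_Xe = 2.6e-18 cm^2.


Xe_eq = (gamma_I + gamma_Xe) * Sigma_f * phi / (lambda_Xe + sigma_Xe * phi)
Numerator = (0.0566 + 0.0037) * 0.388 * 9.1297e+13 = 2.136021e+12
Denominator = 2.09e-5 + 2.6e-18 * 9.1297e+13 = 2.582722e-04
Xe_eq = 2.136021e+12 / 2.582722e-04 = 8.2704e+15 /cm^3

8.2704e+15


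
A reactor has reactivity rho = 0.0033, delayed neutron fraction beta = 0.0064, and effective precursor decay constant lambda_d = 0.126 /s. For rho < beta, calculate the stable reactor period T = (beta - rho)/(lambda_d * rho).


T = (beta - rho) / (lambda_d * rho)
T = (0.0064 - 0.0033) / (0.126 * 0.0033)
T = 7.4555 s

7.4555


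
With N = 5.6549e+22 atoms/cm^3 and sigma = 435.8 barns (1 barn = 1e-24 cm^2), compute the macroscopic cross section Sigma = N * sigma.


Sigma = N * sigma_barns * 1e-24
Sigma = 5.6549e+22 * 435.8 * 1e-24
Sigma = 24.644 /cm

24.644


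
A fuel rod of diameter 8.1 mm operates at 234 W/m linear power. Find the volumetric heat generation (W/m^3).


r = D / 2 / 1000 = 8.1 / 2 / 1000 = 0.00405 m
q''' = q' / (pi * r^2)
q''' = 234 / (pi * 0.00405^2)
q''' = 4.5410e+06 W/m^3

4.5410e+06


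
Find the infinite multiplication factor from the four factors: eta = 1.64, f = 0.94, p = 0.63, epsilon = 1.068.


k_inf = eta * f * p * epsilon
k_inf = 1.64 * 0.94 * 0.63 * 1.068
k_inf = 1.0373

1.0373


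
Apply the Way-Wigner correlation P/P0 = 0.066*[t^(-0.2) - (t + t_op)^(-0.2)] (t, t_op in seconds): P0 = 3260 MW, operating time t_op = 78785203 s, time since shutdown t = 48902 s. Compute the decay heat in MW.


P/P0 = 0.066 * [t^(-0.2) - (t + t_op)^(-0.2)]
P/P0 = 0.066 * [48902^(-0.2) - (48902 + 78785203)^(-0.2)]
P/P0 = 0.066 * [0.1153811 - 0.02634251] = 0.005876547
P = 3260 * 0.005876547 = 19.158 MW

19.158


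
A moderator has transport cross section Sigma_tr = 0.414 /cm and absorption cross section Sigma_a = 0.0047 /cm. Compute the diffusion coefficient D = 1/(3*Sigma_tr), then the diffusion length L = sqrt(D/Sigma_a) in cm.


D = 1 / (3 * Sigma_tr) = 1 / (3 * 0.414) = 0.8051530 cm
L = sqrt(D / Sigma_a)
L = sqrt(0.8051530 / 0.0047)
L = 13.089 cm

13.089


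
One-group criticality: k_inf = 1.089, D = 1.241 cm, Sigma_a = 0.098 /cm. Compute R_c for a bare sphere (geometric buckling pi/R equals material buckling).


L^2 = D / Sigma_a = 1.241 / 0.098 = 12.66327 cm^2
B_m^2 = (k_inf - 1) / L^2 = (1.089 - 1) / 12.66327 = 0.007028200 /cm^2
For a bare sphere: B_g = pi/R, so R_c = pi / sqrt(B_m^2)
R_c = pi / sqrt(0.007028200) = 37.474 cm

37.474


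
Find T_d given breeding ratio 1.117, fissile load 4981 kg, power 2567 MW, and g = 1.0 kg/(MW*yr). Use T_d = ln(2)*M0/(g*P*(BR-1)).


Breeding gain G = BR - 1 = 1.117 - 1 = 0.117
Fissile production rate = g * P * G = 1.0 * 2567 * 0.117 = 300.339 kg/yr
T_d = ln(2) * M0 / (g * P * G)
T_d = ln(2) * 4981 / 300.339 = 11.496 yr

11.496


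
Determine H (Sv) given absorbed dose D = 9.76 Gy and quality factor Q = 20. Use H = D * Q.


H = D * Q
H = 9.76 * 20
H = 195.20 Sv

195.20


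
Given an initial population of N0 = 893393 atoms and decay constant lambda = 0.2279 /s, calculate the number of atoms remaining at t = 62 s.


N = N0 * exp(-lambda * t)
N = 893393 * exp(-0.2279 * 62)
N = 0.65245

0.65245


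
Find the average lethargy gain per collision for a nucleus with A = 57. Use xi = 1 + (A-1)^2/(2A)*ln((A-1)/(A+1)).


xi = 1 + (A-1)^2/(2A) * ln((A-1)/(A+1))
xi = 1 + (57-1)^2/(2*57) * ln((57-1)/(57 +1))
xi = 0.034681

0.034681


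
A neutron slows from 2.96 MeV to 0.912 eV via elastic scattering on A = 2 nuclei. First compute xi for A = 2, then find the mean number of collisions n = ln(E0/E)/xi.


xi = 1 + (A-1)^2/(2A)*ln((A-1)/(A+1)) = 0.7253469 (for A = 2)
n = ln(E0/E) / xi
n = ln(2.96e6 / 0.912) / 0.7253469
n = ln(3.245614e+06) / 0.7253469 = 20.670

20.670


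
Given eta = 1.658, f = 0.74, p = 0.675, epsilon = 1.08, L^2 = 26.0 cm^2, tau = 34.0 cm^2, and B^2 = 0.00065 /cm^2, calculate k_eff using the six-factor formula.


k_inf = eta*f*p*eps = 1.658*0.74*0.675*1.08 = 0.8944247
P_TNL = 1/(1 + L^2*B^2) = 1/(1 + 26.0*0.00065) = 0.9833809
P_FNL = exp(-B^2*tau) = exp(-0.00065*34.0) = 0.9781424
k_eff = k_inf * P_TNL * P_FNL = 0.8944247 * 0.9833809 * 0.9781424
k_eff = 0.86034

0.86034


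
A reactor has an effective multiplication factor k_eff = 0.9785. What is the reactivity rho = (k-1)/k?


rho = (k_eff - 1) / k_eff
rho = (0.9785 - 1) / 0.9785
rho = -0.021972

-0.021972


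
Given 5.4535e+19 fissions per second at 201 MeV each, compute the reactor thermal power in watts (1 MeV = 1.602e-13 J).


P = fission_rate * E_MeV * 1.602e-13
P = 5.4535e+19 * 201 * 1.602e-13
P = 1.7560e+09 W

1.7560e+09


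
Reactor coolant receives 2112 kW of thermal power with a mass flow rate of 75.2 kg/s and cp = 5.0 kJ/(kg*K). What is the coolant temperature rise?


dT = Q / (m_dot * cp)
dT = 2112 / (75.2 * 5.0)
dT = 5.6170 C

5.6170


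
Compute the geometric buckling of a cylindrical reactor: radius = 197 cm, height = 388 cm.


B^2 = (2.405/R)^2 + (pi/H)^2
B^2 = (2.405/197)^2 + (pi/388)^2
B^2 = 2.1460e-04 /cm^2

2.1460e-04


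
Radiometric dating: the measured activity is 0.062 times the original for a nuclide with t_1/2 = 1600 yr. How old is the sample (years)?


lambda = ln(2) / t_half = ln(2) / 1600 = 4.332170e-04 /yr
t = -ln(A/A0) / lambda
t = -ln(0.062) / 4.332170e-04
t = 6418.5 yr

6418.5


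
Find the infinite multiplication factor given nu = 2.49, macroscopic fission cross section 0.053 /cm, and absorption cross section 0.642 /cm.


k_inf = nu * Sigma_f / Sigma_a
k_inf = 2.49 * 0.053 / 0.642
k_inf = 0.20556

0.20556


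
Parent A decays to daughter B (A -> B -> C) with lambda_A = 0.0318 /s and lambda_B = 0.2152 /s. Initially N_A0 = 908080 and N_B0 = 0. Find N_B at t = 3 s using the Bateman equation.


N_B(t) = lambda_A * N_A0 / (lambda_B - lambda_A) * [exp(-lambda_A*t) - exp(-lambda_B*t)]
exp(-0.0318*3) = 0.9090093; exp(-0.2152*3) = 0.5243478
N_B = 0.0318 * 908080 / (0.2152 - 0.0318) * (0.9090093 - 0.5243478)
N_B = 60566

60566


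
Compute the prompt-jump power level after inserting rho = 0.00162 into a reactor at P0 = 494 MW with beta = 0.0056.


P1/P0 = beta / (beta - rho)
P1/P0 = 0.0056 / (0.0056 - 0.00162) = 1.407035
P1 = 494 * 1.407035 = 695.08 MW

695.08


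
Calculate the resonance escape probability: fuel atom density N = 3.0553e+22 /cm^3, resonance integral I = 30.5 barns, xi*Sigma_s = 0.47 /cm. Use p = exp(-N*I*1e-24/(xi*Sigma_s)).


p = exp(-N * I * 1e-24 / (xi*Sigma_s))
p = exp(-3.0553e+22 * 30.5 * 1e-24 / 0.47)
p = 0.13770

0.13770
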